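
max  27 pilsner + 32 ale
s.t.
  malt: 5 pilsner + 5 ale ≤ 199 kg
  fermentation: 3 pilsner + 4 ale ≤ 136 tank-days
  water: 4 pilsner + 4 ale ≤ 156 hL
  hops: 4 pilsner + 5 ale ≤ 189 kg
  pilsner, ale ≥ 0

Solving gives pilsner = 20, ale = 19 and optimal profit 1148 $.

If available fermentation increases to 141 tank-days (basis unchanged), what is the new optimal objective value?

Binding: fermentation and water. Non-binding: malt (4 unused), hops (14 unused).
Since malt, hops are not tight, their duals are 0.
Dual feasibility on the basic columns requires 3·y_fermentation + 4·y_water = 27, 4·y_fermentation + 4·y_water = 32.
This yields shadow prices y_fermentation = 5, y_water = 3.
Δz = y_fermentation·Δb = 5 × (5) = 25, so new z* = 1148 + 25 = 1173.

1173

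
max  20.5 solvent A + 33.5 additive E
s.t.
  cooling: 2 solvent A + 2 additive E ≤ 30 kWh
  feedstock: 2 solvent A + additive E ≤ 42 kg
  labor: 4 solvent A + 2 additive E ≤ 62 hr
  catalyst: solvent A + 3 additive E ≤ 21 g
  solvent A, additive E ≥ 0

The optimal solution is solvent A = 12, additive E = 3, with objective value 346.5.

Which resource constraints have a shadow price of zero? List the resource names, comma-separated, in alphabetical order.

cooling: 30/30 (binding)
feedstock: 27/42 (slack 15)
labor: 54/62 (slack 8)
catalyst: 21/21 (binding)
By complementary slackness, a constraint with positive slack has shadow price 0 → feedstock, labor.

feedstock, labor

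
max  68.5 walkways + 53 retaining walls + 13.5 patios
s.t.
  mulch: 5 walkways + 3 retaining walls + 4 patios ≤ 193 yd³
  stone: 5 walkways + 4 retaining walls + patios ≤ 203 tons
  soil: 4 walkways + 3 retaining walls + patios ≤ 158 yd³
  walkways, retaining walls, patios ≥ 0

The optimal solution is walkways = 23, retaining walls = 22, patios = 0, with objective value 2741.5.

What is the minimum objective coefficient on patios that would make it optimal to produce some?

Binding: stone and soil. Non-binding: mulch (12 unused).
By complementary slackness, y = 0 for the non-binding constraint.
The binding rows give the dual system: 5·y_stone + 4·y_soil = 68.5 and 4·y_stone + 3·y_soil = 53.
Solving: y_stone = 6.5, y_soil = 9.
patios enters the basis when its profit ≥ yᵀa₃ = 6.5·1 + 9·1 = 15.5.

15.5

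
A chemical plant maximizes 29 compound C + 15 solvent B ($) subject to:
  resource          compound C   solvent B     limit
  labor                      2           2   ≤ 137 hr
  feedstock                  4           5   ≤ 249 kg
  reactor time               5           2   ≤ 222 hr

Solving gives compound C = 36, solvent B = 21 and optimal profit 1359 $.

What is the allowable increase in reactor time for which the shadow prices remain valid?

89.25

Binding constraints: feedstock, reactor time. The basis is B = [[4,5],[5,2]] with det -17.
Per unit increase in reactor time, x* moves by d = (0.2941, -0.2353).
The basis stays optimal until solvent B reaches 0; allowable increase = 89.25 hr.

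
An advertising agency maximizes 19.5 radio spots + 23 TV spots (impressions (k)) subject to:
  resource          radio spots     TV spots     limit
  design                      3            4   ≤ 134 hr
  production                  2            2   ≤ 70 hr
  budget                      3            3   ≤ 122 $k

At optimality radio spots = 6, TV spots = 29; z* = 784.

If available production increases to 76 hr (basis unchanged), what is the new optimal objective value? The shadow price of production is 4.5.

Δb = 6, so new z* = 784 + (4.5)·(6) = 784 + 27 = 811.

811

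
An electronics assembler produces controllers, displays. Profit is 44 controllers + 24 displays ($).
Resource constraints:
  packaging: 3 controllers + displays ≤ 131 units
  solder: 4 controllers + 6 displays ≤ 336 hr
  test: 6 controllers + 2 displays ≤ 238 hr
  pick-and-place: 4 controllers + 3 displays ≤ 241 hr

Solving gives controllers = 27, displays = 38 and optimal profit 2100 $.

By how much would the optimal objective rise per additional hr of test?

6

Binding: solder and test. Non-binding: packaging (12 unused), pick-and-place (19 unused).
Slack constraints have shadow price 0 (complementary slackness).
From A_Bᵀ y = c: 4·y_solder + 6·y_test = 44; 6·y_solder + 2·y_test = 24.
Solving: y_solder = 2, y_test = 6.
Shadow price of test = 6.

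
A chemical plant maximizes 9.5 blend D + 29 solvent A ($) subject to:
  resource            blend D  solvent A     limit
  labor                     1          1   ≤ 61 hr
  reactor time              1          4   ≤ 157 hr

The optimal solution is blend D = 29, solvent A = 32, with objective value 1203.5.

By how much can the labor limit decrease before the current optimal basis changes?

21.75

Binding constraints: labor, reactor time. The basis is B = [[1,1],[1,4]] with det 3.
Per unit decrease in labor, x* moves by d = (-1.3333, 0.3333).
The basis stays optimal until blend D reaches 0; allowable decrease = 21.75 hr.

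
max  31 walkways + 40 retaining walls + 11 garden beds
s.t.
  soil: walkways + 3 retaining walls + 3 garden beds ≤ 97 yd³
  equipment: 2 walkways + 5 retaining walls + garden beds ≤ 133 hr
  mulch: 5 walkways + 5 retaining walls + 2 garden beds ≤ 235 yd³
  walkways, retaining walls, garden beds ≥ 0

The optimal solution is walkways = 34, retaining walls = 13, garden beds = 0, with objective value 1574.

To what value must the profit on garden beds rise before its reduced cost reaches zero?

At the optimum: soil uses 73 of 97 (slack = 24); equipment uses 133 of 133 (binding); mulch uses 235 of 235 (binding).
Since soil is not tight, its dual is 0.
The binding rows give the dual system: 2·y_equipment + 5·y_mulch = 31 and 5·y_equipment + 5·y_mulch = 40.
Solving: y_equipment = 3, y_mulch = 5.
garden beds enters the basis when its profit ≥ yᵀa₃ = 3·1 + 5·2 = 13.

13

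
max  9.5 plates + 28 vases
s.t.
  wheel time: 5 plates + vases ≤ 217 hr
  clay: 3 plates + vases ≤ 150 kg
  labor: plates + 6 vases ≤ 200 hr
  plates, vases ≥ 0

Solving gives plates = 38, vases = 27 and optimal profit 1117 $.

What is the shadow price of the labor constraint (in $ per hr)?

Check each constraint at x*: wheel time 217/217 (tight); clay 141/150 (slack 9); labor 200/200 (tight).
By complementary slackness, y = 0 for the non-binding constraint.
The binding rows give the dual system: 5·y_wheel time + 1·y_labor = 9.5 and 1·y_wheel time + 6·y_labor = 28.
→ y_wheel time = 1 and y_labor = 4.5.
Shadow price of labor = 4.5.

4.5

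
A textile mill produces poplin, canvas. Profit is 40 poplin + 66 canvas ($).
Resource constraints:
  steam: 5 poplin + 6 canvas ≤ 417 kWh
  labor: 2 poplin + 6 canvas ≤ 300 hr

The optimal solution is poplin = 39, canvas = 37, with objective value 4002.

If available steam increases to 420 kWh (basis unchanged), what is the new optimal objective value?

4020

Check each constraint at x*: steam 417/417 (tight); labor 300/300 (tight).
The binding rows give the dual system: 5·y_steam + 2·y_labor = 40 and 6·y_steam + 6·y_labor = 66.
This yields shadow prices y_steam = 6, y_labor = 5.
Δz = y_steam·Δb = 6 × (3) = 18, so new z* = 4002 + 18 = 4020.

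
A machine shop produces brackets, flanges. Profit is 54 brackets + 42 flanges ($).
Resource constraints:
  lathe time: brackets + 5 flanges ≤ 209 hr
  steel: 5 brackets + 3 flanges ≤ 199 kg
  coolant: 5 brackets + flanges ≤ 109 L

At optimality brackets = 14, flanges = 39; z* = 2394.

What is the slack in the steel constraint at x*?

steel used = 5·14 + 3·39 = 187; slack = 199 − 187 = 12.

12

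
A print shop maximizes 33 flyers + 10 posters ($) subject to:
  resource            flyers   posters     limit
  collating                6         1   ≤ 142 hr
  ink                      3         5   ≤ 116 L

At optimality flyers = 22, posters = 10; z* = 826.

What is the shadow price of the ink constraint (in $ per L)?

Check each constraint at x*: collating 142/142 (tight); ink 116/116 (tight).
The binding rows give the dual system: 6·y_collating + 3·y_ink = 33 and 1·y_collating + 5·y_ink = 10.
→ y_collating = 5 and y_ink = 1.
Shadow price of ink = 1.

1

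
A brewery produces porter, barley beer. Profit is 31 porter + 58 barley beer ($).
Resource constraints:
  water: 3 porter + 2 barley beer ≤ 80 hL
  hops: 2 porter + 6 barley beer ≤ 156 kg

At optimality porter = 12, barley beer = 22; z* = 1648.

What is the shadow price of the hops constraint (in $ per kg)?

8

Both water and hops are binding at x*.
Dual feasibility on the basic columns requires 3·y_water + 2·y_hops = 31, 2·y_water + 6·y_hops = 58.
Solving: y_water = 5, y_hops = 8.
Shadow price of hops = 8.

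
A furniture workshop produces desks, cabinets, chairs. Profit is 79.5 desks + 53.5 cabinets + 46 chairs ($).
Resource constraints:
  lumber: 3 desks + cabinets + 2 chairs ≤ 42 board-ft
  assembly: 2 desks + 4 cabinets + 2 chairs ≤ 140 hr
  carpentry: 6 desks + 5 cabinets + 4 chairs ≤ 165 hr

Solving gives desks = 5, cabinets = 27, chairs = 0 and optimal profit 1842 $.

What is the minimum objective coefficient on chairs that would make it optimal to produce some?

At the optimum: lumber uses 42 of 42 (binding); assembly uses 118 of 140 (slack = 22); carpentry uses 165 of 165 (binding).
Slack constraints have shadow price 0 (complementary slackness).
The binding rows give the dual system: 3·y_lumber + 6·y_carpentry = 79.5 and 1·y_lumber + 5·y_carpentry = 53.5.
Solving: y_lumber = 8.5, y_carpentry = 9.
chairs enters the basis when its profit ≥ yᵀa₃ = 8.5·2 + 9·4 = 53.

53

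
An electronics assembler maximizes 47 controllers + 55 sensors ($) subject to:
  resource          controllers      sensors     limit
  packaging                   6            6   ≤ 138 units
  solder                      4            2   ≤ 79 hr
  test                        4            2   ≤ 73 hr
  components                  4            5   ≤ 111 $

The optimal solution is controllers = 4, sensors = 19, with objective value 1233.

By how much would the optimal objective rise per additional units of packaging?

2.5

Binding: packaging and components. Non-binding: solder (25 unused), test (19 unused).
Since solder, test are not tight, their duals are 0.
Dual feasibility on the basic columns requires 6·y_packaging + 4·y_components = 47, 6·y_packaging + 5·y_components = 55.
Solving: y_packaging = 2.5, y_components = 8.
Shadow price of packaging = 2.5.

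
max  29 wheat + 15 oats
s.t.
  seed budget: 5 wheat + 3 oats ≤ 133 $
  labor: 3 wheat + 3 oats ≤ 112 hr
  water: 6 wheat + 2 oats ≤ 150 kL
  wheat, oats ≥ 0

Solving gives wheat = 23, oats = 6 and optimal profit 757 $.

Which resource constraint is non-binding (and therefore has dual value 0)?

labor

seed budget: 133/133 (binding)
labor: 87/112 (slack 25)
water: 150/150 (binding)
By complementary slackness, a constraint with positive slack has shadow price 0 → labor.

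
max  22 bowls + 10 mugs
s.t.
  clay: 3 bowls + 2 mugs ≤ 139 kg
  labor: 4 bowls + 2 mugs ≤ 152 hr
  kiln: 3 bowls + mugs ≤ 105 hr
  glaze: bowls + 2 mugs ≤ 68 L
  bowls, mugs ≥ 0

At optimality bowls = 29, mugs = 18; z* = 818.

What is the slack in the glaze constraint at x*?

glaze used = 1·29 + 2·18 = 65; slack = 68 − 65 = 3.

3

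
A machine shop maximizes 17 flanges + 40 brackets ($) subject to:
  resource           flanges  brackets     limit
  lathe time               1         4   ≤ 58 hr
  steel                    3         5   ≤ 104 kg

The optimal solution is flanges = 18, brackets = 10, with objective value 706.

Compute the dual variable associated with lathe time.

5

At the optimum: lathe time uses 58 of 58 (binding); steel uses 104 of 104 (binding).
Dual feasibility on the basic columns requires 1·y_lathe time + 3·y_steel = 17, 4·y_lathe time + 5·y_steel = 40.
This yields shadow prices y_lathe time = 5, y_steel = 4.
Shadow price of lathe time = 5.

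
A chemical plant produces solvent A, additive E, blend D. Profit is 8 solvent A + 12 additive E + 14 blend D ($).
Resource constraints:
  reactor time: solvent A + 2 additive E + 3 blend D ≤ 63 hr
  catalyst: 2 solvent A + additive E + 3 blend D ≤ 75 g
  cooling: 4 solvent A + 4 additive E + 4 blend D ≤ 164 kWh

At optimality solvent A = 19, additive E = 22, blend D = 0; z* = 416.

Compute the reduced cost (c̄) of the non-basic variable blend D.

-2

At the optimum: reactor time uses 63 of 63 (binding); catalyst uses 60 of 75 (slack = 15); cooling uses 164 of 164 (binding).
By complementary slackness, y = 0 for the non-binding constraint.
Dual feasibility on the basic columns requires 1·y_reactor time + 4·y_cooling = 8, 2·y_reactor time + 4·y_cooling = 12.
This yields shadow prices y_reactor time = 4, y_cooling = 1.
Reduced cost of blend D: c₃ − yᵀa₃ = 14 − (4·3 + 1·4) = 14 − 16 = -2.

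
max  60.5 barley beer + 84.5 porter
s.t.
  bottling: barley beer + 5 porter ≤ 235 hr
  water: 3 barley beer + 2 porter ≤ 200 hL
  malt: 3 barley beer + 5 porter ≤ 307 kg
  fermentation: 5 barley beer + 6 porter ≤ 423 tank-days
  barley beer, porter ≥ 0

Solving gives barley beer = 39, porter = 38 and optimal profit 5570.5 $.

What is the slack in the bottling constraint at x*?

bottling used = 1·39 + 5·38 = 229; slack = 235 − 229 = 6.

6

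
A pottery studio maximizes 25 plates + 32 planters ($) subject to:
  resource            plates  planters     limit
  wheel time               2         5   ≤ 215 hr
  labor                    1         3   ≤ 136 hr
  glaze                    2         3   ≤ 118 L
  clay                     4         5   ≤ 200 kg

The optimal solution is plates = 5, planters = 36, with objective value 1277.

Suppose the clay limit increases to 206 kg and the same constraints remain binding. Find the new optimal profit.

At the optimum: wheel time uses 190 of 215 (slack = 25); labor uses 113 of 136 (slack = 23); glaze uses 118 of 118 (binding); clay uses 200 of 200 (binding).
Since wheel time, labor are not tight, their duals are 0.
From A_Bᵀ y = c: 2·y_glaze + 4·y_clay = 25; 3·y_glaze + 5·y_clay = 32.
→ y_glaze = 1.5 and y_clay = 5.5.
Δz = y_clay·Δb = 5.5 × (6) = 33, so new z* = 1277 + 33 = 1310.

1310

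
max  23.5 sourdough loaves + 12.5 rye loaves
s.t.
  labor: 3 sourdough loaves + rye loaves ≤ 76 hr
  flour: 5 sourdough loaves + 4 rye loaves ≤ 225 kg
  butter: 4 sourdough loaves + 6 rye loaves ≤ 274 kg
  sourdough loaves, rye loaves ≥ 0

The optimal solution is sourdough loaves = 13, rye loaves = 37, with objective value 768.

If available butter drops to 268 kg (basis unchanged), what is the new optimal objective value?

762

Binding: labor and butter. Non-binding: flour (12 unused).
Since flour is not tight, its dual is 0.
From A_Bᵀ y = c: 3·y_labor + 4·y_butter = 23.5; 1·y_labor + 6·y_butter = 12.5.
Solving: y_labor = 6.5, y_butter = 1.
Δz = y_butter·Δb = 1 × (-6) = -6, so new z* = 768 − 6 = 762.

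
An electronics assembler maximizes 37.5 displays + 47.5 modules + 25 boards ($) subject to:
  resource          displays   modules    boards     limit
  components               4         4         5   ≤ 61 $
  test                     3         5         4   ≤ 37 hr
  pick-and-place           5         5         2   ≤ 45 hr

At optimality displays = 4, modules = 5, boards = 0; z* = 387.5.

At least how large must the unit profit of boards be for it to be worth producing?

29

Check each constraint at x*: components 36/61 (slack 25); test 37/37 (tight); pick-and-place 45/45 (tight).
Slack constraints have shadow price 0 (complementary slackness).
Dual feasibility on the basic columns requires 3·y_test + 5·y_pick-and-place = 37.5, 5·y_test + 5·y_pick-and-place = 47.5.
→ y_test = 5 and y_pick-and-place = 4.5.
boards enters the basis when its profit ≥ yᵀa₃ = 5·4 + 4.5·2 = 29.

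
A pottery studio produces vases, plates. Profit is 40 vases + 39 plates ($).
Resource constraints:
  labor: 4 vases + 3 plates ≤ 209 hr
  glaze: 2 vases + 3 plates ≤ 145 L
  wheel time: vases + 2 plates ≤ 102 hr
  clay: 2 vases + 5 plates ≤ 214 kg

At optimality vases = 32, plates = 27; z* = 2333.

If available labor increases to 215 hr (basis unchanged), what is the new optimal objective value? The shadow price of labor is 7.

2375

Δb = 6, so new z* = 2333 + (7)·(6) = 2333 + 42 = 2375.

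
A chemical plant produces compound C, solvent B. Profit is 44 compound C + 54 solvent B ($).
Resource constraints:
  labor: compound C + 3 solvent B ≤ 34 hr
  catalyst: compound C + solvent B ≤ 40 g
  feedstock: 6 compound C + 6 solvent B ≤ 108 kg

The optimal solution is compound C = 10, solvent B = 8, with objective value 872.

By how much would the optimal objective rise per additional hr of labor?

5

At the optimum: labor uses 34 of 34 (binding); catalyst uses 18 of 40 (slack = 22); feedstock uses 108 of 108 (binding).
Slack constraints have shadow price 0 (complementary slackness).
From A_Bᵀ y = c: 1·y_labor + 6·y_feedstock = 44; 3·y_labor + 6·y_feedstock = 54.
Solving: y_labor = 5, y_feedstock = 6.5.
Shadow price of labor = 5.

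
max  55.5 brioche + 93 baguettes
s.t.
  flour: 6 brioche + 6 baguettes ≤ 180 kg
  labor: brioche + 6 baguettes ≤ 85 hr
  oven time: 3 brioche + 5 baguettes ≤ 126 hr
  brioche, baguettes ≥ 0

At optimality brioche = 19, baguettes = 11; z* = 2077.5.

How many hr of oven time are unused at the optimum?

14

oven time used = 3·19 + 5·11 = 112; slack = 126 − 112 = 14.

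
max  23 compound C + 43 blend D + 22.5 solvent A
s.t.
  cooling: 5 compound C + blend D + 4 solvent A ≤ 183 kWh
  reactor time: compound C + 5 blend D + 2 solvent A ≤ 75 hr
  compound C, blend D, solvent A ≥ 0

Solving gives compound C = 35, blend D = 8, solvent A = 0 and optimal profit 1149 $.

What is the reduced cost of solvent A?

At the optimum: cooling uses 183 of 183 (binding); reactor time uses 75 of 75 (binding).
Dual feasibility on the basic columns requires 5·y_cooling + 1·y_reactor time = 23, 1·y_cooling + 5·y_reactor time = 43.
This yields shadow prices y_cooling = 3, y_reactor time = 8.
Reduced cost of solvent A: c₃ − yᵀa₃ = 22.5 − (3·4 + 8·2) = 22.5 − 28 = -5.5.

-5.5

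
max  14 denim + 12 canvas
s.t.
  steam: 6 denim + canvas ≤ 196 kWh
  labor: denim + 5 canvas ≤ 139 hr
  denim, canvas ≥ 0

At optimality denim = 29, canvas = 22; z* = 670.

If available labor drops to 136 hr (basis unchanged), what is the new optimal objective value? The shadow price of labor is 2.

Δb = -3, so new z* = 670 + (2)·(-3) = 670 − 6 = 664.

664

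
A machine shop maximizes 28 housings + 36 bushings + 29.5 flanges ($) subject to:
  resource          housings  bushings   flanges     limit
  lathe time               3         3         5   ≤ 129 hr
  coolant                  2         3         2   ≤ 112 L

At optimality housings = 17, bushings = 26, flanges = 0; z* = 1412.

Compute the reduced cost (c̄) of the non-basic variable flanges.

-6.5

At the optimum: lathe time uses 129 of 129 (binding); coolant uses 112 of 112 (binding).
From A_Bᵀ y = c: 3·y_lathe time + 2·y_coolant = 28; 3·y_lathe time + 3·y_coolant = 36.
→ y_lathe time = 4 and y_coolant = 8.
Reduced cost of flanges: c₃ − yᵀa₃ = 29.5 − (4·5 + 8·2) = 29.5 − 36 = -6.5.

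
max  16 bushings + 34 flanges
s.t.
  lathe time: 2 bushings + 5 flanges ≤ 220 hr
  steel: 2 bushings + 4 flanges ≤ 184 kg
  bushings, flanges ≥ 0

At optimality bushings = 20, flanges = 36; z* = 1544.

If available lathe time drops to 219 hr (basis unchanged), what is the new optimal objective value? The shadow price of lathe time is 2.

1542

Δb = -1, so new z* = 1544 + (2)·(-1) = 1544 − 2 = 1542.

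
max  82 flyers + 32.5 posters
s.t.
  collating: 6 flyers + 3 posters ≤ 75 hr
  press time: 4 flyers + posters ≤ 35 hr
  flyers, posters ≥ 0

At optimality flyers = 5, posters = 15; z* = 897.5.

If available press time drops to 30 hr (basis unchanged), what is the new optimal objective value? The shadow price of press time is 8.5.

Δb = -5, so new z* = 897.5 + (8.5)·(-5) = 897.5 − 42.5 = 855.

855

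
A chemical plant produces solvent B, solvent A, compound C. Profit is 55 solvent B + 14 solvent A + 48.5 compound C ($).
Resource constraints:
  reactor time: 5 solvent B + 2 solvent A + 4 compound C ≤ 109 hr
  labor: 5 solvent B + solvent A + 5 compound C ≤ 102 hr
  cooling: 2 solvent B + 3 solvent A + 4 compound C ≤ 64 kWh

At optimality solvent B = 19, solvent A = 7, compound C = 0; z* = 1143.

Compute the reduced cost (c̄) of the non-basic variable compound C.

-3.5

Binding: reactor time and labor. Non-binding: cooling (5 unused).
Slack constraints have shadow price 0 (complementary slackness).
Dual feasibility on the basic columns requires 5·y_reactor time + 5·y_labor = 55, 2·y_reactor time + 1·y_labor = 14.
Solving: y_reactor time = 3, y_labor = 8.
Reduced cost of compound C: c₃ − yᵀa₃ = 48.5 − (3·4 + 8·5) = 48.5 − 52 = -3.5.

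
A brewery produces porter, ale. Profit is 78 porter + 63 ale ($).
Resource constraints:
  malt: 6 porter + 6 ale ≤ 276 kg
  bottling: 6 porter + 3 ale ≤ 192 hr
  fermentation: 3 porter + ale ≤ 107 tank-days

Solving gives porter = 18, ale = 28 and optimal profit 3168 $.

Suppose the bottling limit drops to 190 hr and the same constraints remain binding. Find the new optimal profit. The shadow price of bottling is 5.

3158

Δb = -2, so new z* = 3168 + (5)·(-2) = 3168 − 10 = 3158.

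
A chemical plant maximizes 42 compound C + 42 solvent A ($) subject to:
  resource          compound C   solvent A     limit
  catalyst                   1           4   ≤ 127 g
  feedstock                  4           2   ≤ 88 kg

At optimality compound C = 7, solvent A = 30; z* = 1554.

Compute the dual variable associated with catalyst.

At the optimum: catalyst uses 127 of 127 (binding); feedstock uses 88 of 88 (binding).
From A_Bᵀ y = c: 1·y_catalyst + 4·y_feedstock = 42; 4·y_catalyst + 2·y_feedstock = 42.
→ y_catalyst = 6 and y_feedstock = 9.
Shadow price of catalyst = 6.

6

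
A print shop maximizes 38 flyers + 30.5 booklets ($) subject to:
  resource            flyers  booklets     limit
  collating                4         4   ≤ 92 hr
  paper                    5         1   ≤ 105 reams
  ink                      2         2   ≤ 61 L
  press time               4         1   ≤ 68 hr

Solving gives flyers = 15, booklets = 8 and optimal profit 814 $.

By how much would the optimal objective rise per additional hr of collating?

7

Check each constraint at x*: collating 92/92 (tight); paper 83/105 (slack 22); ink 46/61 (slack 15); press time 68/68 (tight).
By complementary slackness, y = 0 for the non-binding constraints.
From A_Bᵀ y = c: 4·y_collating + 4·y_press time = 38; 4·y_collating + 1·y_press time = 30.5.
→ y_collating = 7 and y_press time = 2.5.
Shadow price of collating = 7.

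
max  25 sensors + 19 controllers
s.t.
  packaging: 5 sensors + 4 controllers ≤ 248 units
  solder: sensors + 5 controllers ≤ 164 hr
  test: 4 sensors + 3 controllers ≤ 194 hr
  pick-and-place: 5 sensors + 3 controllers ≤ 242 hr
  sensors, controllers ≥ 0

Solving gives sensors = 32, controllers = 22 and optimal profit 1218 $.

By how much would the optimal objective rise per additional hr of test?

At the optimum: packaging uses 248 of 248 (binding); solder uses 142 of 164 (slack = 22); test uses 194 of 194 (binding); pick-and-place uses 226 of 242 (slack = 16).
Slack constraints have shadow price 0 (complementary slackness).
Dual feasibility on the basic columns requires 5·y_packaging + 4·y_test = 25, 4·y_packaging + 3·y_test = 19.
→ y_packaging = 1 and y_test = 5.
Shadow price of test = 5.

5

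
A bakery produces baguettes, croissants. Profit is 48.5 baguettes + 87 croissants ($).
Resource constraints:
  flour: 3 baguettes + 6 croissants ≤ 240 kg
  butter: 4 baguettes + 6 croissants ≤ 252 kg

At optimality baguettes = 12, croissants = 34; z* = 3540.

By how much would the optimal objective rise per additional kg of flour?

Check each constraint at x*: flour 240/240 (tight); butter 252/252 (tight).
The binding rows give the dual system: 3·y_flour + 4·y_butter = 48.5 and 6·y_flour + 6·y_butter = 87.
Solving: y_flour = 9.5, y_butter = 5.
Shadow price of flour = 9.5.

9.5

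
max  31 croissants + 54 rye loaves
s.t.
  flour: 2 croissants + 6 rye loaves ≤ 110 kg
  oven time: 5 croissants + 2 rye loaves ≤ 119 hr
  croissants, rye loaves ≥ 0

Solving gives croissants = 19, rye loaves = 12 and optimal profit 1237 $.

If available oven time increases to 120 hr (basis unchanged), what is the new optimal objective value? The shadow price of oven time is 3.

Δb = 1, so new z* = 1237 + (3)·(1) = 1237 + 3 = 1240.

1240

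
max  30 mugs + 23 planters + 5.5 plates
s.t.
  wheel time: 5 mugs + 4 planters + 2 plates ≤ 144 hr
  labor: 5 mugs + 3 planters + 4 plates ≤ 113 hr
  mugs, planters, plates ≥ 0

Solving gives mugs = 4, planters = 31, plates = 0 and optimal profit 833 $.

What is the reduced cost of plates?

-8.5

Check each constraint at x*: wheel time 144/144 (tight); labor 113/113 (tight).
Dual feasibility on the basic columns requires 5·y_wheel time + 5·y_labor = 30, 4·y_wheel time + 3·y_labor = 23.
→ y_wheel time = 5 and y_labor = 1.
Reduced cost of plates: c₃ − yᵀa₃ = 5.5 − (5·2 + 1·4) = 5.5 − 14 = -8.5.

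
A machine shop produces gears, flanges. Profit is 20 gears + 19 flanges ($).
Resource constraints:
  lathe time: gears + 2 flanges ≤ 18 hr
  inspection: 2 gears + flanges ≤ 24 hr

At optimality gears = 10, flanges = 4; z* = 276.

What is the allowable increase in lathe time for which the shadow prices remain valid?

Binding constraints: lathe time, inspection. The basis is B = [[1,2],[2,1]] with det -3.
Per unit increase in lathe time, x* moves by d = (-0.3333, 0.6667).
The basis stays optimal until gears reaches 0; allowable increase = 30 hr.

30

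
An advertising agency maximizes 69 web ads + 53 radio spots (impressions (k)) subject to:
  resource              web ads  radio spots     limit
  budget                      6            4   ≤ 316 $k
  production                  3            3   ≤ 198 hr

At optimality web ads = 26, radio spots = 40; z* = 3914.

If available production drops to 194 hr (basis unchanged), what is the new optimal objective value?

3886

Both budget and production are binding at x*.
The binding rows give the dual system: 6·y_budget + 3·y_production = 69 and 4·y_budget + 3·y_production = 53.
→ y_budget = 8 and y_production = 7.
Δz = y_production·Δb = 7 × (-4) = -28, so new z* = 3914 − 28 = 3886.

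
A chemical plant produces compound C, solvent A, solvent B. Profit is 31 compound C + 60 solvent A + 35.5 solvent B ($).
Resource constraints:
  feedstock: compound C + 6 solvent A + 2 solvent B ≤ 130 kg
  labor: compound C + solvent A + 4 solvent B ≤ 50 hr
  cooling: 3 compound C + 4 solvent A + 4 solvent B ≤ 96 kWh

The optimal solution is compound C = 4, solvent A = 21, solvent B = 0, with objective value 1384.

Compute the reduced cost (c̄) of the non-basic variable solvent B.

Binding: feedstock and cooling. Non-binding: labor (25 unused).
Slack constraints have shadow price 0 (complementary slackness).
Dual feasibility on the basic columns requires 1·y_feedstock + 3·y_cooling = 31, 6·y_feedstock + 4·y_cooling = 60.
This yields shadow prices y_feedstock = 4, y_cooling = 9.
Reduced cost of solvent B: c₃ − yᵀa₃ = 35.5 − (4·2 + 9·4) = 35.5 − 44 = -8.5.

-8.5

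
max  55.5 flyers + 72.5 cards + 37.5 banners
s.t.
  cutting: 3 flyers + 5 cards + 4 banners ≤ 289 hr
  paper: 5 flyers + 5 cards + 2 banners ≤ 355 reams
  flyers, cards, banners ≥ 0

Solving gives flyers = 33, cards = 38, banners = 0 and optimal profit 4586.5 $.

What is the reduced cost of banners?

-8.5

At the optimum: cutting uses 289 of 289 (binding); paper uses 355 of 355 (binding).
From A_Bᵀ y = c: 3·y_cutting + 5·y_paper = 55.5; 5·y_cutting + 5·y_paper = 72.5.
This yields shadow prices y_cutting = 8.5, y_paper = 6.
Reduced cost of banners: c₃ − yᵀa₃ = 37.5 − (8.5·4 + 6·2) = 37.5 − 46 = -8.5.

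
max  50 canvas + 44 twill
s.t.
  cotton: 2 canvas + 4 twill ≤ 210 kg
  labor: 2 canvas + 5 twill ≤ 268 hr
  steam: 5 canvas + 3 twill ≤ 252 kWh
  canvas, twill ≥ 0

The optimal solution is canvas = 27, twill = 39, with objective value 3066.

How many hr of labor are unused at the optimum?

19

labor used = 2·27 + 5·39 = 249; slack = 268 − 249 = 19.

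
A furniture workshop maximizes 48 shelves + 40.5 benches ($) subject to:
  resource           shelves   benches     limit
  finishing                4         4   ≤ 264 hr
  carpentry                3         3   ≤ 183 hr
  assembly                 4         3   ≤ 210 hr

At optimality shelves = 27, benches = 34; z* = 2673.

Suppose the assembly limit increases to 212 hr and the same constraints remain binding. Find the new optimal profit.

At the optimum: finishing uses 244 of 264 (slack = 20); carpentry uses 183 of 183 (binding); assembly uses 210 of 210 (binding).
Since finishing is not tight, its dual is 0.
From A_Bᵀ y = c: 3·y_carpentry + 4·y_assembly = 48; 3·y_carpentry + 3·y_assembly = 40.5.
→ y_carpentry = 6 and y_assembly = 7.5.
Δz = y_assembly·Δb = 7.5 × (2) = 15, so new z* = 2673 + 15 = 2688.

2688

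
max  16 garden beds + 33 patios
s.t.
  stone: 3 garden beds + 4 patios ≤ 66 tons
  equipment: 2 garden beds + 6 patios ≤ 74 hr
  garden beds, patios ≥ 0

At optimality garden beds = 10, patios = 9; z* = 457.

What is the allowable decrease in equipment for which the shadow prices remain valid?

Binding constraints: stone, equipment. The basis is B = [[3,4],[2,6]] with det 10.
Per unit decrease in equipment, x* moves by d = (0.4, -0.3).
The basis stays optimal until patios reaches 0; allowable decrease = 30 hr.

30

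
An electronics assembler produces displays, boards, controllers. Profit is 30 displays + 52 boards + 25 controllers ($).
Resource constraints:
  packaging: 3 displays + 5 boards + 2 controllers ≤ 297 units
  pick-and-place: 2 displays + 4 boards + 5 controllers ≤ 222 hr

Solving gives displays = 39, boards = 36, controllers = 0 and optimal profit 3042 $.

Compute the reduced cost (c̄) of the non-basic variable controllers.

-6

Check each constraint at x*: packaging 297/297 (tight); pick-and-place 222/222 (tight).
Dual feasibility on the basic columns requires 3·y_packaging + 2·y_pick-and-place = 30, 5·y_packaging + 4·y_pick-and-place = 52.
This yields shadow prices y_packaging = 8, y_pick-and-place = 3.
Reduced cost of controllers: c₃ − yᵀa₃ = 25 − (8·2 + 3·5) = 25 − 31 = -6.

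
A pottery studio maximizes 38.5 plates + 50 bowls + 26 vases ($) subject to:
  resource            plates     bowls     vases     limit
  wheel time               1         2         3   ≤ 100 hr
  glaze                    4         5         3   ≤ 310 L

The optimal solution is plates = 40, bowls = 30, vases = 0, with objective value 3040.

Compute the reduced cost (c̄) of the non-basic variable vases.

-8.5

At the optimum: wheel time uses 100 of 100 (binding); glaze uses 310 of 310 (binding).
The binding rows give the dual system: 1·y_wheel time + 4·y_glaze = 38.5 and 2·y_wheel time + 5·y_glaze = 50.
Solving: y_wheel time = 2.5, y_glaze = 9.
Reduced cost of vases: c₃ − yᵀa₃ = 26 − (2.5·3 + 9·3) = 26 − 34.5 = -8.5.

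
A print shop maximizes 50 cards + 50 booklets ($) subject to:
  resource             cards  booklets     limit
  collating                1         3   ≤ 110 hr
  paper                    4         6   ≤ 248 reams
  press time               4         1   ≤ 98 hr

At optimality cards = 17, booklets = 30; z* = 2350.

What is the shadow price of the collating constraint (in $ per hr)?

0

At the optimum: collating uses 107 of 110 (slack = 3); paper uses 248 of 248 (binding); press time uses 98 of 98 (binding).
Since collating is not tight, its dual is 0.
The binding rows give the dual system: 4·y_paper + 4·y_press time = 50 and 6·y_paper + 1·y_press time = 50.
Solving: y_paper = 7.5, y_press time = 5.
Shadow price of collating = 0.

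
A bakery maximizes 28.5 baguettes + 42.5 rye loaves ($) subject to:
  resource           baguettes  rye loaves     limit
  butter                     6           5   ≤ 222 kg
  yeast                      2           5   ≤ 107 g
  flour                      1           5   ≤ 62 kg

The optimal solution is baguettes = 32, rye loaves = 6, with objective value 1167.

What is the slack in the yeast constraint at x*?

13

yeast used = 2·32 + 5·6 = 94; slack = 107 − 94 = 13.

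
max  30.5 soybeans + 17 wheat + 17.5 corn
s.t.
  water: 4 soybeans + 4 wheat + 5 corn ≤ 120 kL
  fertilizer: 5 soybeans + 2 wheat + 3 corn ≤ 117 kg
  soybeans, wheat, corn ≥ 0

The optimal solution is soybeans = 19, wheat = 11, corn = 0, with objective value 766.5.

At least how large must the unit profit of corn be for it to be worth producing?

Both water and fertilizer are binding at x*.
Dual feasibility on the basic columns requires 4·y_water + 5·y_fertilizer = 30.5, 4·y_water + 2·y_fertilizer = 17.
→ y_water = 2 and y_fertilizer = 4.5.
corn enters the basis when its profit ≥ yᵀa₃ = 2·5 + 4.5·3 = 23.5.

23.5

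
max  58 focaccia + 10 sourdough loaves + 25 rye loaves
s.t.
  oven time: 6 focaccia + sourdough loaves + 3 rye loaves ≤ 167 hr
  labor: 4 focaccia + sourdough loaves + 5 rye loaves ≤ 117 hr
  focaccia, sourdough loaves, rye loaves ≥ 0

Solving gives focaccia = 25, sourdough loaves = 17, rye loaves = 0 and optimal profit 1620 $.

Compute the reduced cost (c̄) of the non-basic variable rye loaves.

At the optimum: oven time uses 167 of 167 (binding); labor uses 117 of 117 (binding).
Dual feasibility on the basic columns requires 6·y_oven time + 4·y_labor = 58, 1·y_oven time + 1·y_labor = 10.
Solving: y_oven time = 9, y_labor = 1.
Reduced cost of rye loaves: c₃ − yᵀa₃ = 25 − (9·3 + 1·5) = 25 − 32 = -7.

-7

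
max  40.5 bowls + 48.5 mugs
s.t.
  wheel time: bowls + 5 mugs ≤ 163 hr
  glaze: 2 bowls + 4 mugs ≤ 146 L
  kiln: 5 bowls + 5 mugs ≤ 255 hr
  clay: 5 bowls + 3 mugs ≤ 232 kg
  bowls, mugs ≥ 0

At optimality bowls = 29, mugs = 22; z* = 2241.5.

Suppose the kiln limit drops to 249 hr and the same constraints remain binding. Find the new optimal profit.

Check each constraint at x*: wheel time 139/163 (slack 24); glaze 146/146 (tight); kiln 255/255 (tight); clay 211/232 (slack 21).
Slack constraints have shadow price 0 (complementary slackness).
The binding rows give the dual system: 2·y_glaze + 5·y_kiln = 40.5 and 4·y_glaze + 5·y_kiln = 48.5.
This yields shadow prices y_glaze = 4, y_kiln = 6.5.
Δz = y_kiln·Δb = 6.5 × (-6) = -39, so new z* = 2241.5 − 39 = 2202.5.

2202.5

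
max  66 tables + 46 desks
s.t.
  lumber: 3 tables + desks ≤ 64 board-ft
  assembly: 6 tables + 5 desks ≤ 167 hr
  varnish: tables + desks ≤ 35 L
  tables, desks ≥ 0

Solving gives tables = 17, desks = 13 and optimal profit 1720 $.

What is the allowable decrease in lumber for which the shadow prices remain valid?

30.6

Binding constraints: lumber, assembly. The basis is B = [[3,1],[6,5]] with det 9.
Per unit decrease in lumber, x* moves by d = (-0.5556, 0.6667).
The basis stays optimal until tables reaches 0; allowable decrease = 30.6 board-ft.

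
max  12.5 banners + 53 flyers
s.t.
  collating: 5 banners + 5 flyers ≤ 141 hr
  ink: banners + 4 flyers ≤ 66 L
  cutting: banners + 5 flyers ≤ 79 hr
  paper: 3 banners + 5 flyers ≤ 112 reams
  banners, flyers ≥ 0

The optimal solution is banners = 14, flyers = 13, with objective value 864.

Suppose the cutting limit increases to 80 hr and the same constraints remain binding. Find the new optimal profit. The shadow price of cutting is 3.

867

Δb = 1, so new z* = 864 + (3)·(1) = 864 + 3 = 867.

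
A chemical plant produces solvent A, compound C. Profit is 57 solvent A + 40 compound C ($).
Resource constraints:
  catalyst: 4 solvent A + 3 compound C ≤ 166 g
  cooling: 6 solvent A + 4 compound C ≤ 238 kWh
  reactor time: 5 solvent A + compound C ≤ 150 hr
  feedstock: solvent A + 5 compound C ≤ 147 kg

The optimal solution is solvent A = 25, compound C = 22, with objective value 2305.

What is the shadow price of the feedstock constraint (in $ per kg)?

0

Check each constraint at x*: catalyst 166/166 (tight); cooling 238/238 (tight); reactor time 147/150 (slack 3); feedstock 135/147 (slack 12).
Slack constraints have shadow price 0 (complementary slackness).
The binding rows give the dual system: 4·y_catalyst + 6·y_cooling = 57 and 3·y_catalyst + 4·y_cooling = 40.
→ y_catalyst = 6 and y_cooling = 5.5.
Shadow price of feedstock = 0.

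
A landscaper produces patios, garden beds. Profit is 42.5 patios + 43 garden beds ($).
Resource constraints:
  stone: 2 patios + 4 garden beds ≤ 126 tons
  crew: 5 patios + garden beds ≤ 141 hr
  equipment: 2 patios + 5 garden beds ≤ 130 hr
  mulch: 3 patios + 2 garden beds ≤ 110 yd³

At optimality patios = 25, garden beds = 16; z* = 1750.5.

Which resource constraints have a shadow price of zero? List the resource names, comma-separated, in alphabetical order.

stone: 114/126 (slack 12)
crew: 141/141 (binding)
equipment: 130/130 (binding)
mulch: 107/110 (slack 3)
By complementary slackness, a constraint with positive slack has shadow price 0 → mulch, stone.

mulch, stone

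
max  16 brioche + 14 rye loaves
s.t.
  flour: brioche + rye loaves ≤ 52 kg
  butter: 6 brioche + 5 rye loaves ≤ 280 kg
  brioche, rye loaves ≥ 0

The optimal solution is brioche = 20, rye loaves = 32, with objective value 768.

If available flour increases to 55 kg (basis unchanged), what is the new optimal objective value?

Both flour and butter are binding at x*.
The binding rows give the dual system: 1·y_flour + 6·y_butter = 16 and 1·y_flour + 5·y_butter = 14.
This yields shadow prices y_flour = 4, y_butter = 2.
Δz = y_flour·Δb = 4 × (3) = 12, so new z* = 768 + 12 = 780.

780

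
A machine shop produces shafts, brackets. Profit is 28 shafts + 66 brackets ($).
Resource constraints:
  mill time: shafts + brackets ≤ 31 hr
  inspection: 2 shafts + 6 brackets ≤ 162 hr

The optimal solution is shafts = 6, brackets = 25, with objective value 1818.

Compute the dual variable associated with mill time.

9

Check each constraint at x*: mill time 31/31 (tight); inspection 162/162 (tight).
Dual feasibility on the basic columns requires 1·y_mill time + 2·y_inspection = 28, 1·y_mill time + 6·y_inspection = 66.
Solving: y_mill time = 9, y_inspection = 9.5.
Shadow price of mill time = 9.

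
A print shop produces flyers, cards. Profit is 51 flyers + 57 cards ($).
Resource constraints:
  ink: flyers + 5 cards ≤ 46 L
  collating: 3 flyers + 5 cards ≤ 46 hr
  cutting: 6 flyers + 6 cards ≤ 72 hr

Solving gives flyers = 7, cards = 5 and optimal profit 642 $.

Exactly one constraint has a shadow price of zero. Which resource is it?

ink: 32/46 (slack 14)
collating: 46/46 (binding)
cutting: 72/72 (binding)
By complementary slackness, a constraint with positive slack has shadow price 0 → ink.

ink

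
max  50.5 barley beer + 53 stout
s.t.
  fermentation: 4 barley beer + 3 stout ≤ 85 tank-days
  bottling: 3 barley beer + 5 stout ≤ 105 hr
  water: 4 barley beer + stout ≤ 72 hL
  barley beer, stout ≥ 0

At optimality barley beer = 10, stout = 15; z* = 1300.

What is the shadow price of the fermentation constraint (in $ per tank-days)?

At the optimum: fermentation uses 85 of 85 (binding); bottling uses 105 of 105 (binding); water uses 55 of 72 (slack = 17).
Since water is not tight, its dual is 0.
The binding rows give the dual system: 4·y_fermentation + 3·y_bottling = 50.5 and 3·y_fermentation + 5·y_bottling = 53.
This yields shadow prices y_fermentation = 8.5, y_bottling = 5.5.
Shadow price of fermentation = 8.5.

8.5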